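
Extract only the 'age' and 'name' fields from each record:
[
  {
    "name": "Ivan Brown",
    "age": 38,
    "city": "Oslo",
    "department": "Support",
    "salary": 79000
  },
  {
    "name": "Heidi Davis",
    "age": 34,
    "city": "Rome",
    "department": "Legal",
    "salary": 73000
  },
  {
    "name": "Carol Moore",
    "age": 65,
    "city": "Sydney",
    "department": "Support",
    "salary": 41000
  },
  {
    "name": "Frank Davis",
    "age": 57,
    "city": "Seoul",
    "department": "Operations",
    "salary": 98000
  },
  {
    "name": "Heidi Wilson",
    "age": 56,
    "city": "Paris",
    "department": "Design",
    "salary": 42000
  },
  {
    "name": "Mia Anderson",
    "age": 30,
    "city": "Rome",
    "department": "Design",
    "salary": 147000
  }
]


Original: 6 records with fields: name, age, city, department, salary
Keep: ['age', 'name']
Drop: ['city', 'department', 'salary']
Result: 6 records, 2 fields each

[
  {
    "age": 38,
    "name": "Ivan Brown"
  },
  {
    "age": 34,
    "name": "Heidi Davis"
  },
  {
    "age": 65,
    "name": "Carol Moore"
  },
  {
    "age": 57,
    "name": "Frank Davis"
  },
  {
    "age": 56,
    "name": "Heidi Wilson"
  },
  {
    "age": 30,
    "name": "Mia Anderson"
  }
]


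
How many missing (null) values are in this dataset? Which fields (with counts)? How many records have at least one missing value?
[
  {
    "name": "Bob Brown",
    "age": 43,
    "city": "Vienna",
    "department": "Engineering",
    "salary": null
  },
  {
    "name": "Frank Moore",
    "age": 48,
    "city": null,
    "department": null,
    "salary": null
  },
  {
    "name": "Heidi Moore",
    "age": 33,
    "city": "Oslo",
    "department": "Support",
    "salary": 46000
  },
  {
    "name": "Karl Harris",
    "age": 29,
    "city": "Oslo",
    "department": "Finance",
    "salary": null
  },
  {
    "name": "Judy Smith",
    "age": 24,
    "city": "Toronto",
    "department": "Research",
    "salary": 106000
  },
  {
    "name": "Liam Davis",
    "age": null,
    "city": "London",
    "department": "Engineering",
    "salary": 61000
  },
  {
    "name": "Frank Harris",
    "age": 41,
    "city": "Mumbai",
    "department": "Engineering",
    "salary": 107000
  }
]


Checking for missing (null) values in 7 records:

  Bob Brown: salary
  Frank Moore: city, department, salary
  Heidi Moore: complete
  Karl Harris: salary
  Judy Smith: complete
  Liam Davis: age
  Frank Harris: complete

Per field:
  name: 0 missing
  age: 1 missing
  city: 1 missing
  department: 1 missing
  salary: 3 missing

Total missing values: 6
Records with any missing: 4

6 missing values (age: 1, city: 1, department: 1, salary: 3); 4 incomplete records


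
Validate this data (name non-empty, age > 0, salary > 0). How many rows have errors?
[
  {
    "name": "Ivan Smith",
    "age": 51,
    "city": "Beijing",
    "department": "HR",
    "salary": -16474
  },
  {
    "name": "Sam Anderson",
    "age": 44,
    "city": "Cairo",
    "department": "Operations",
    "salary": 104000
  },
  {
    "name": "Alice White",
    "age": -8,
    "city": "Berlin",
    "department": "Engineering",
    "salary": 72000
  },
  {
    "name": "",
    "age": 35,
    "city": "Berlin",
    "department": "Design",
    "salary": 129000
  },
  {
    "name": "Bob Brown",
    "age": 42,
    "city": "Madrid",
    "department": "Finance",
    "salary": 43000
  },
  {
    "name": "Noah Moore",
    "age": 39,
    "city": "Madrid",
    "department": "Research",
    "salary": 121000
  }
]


Validating 6 records:
Rules: name non-empty, age > 0, salary > 0

  Row 1 (Ivan Smith): negative salary: -16474
  Row 2 (Sam Anderson): OK
  Row 3 (Alice White): negative age: -8
  Row 4 (???): empty name
  Row 5 (Bob Brown): OK
  Row 6 (Noah Moore): OK

Total errors: 3

3 errors


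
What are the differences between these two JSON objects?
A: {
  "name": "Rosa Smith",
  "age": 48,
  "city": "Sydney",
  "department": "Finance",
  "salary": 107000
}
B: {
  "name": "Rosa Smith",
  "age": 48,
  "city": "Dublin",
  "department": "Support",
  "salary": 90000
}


Comparing each field (in key order):
  name: same
  age: same
  city: DIFFERENT
  department: DIFFERENT
  salary: DIFFERENT
Differences:
  city: Sydney -> Dublin
  department: Finance -> Support
  salary: 107000 -> 90000

3 field(s) changed

3 changes: city, department, salary


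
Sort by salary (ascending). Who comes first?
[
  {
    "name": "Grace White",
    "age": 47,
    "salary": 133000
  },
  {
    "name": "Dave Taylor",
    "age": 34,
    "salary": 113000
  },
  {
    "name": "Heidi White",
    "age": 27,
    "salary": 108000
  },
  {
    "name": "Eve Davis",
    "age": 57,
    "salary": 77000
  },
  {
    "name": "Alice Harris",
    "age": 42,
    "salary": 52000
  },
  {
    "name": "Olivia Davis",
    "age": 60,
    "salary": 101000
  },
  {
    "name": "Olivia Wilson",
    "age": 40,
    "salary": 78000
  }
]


Sort by: salary (ascending)

Sorted order:
  1. Alice Harris (salary = 52000)
  2. Eve Davis (salary = 77000)
  3. Olivia Wilson (salary = 78000)
  4. Olivia Davis (salary = 101000)
  5. Heidi White (salary = 108000)
  6. Dave Taylor (salary = 113000)
  7. Grace White (salary = 133000)

First: Alice Harris

Alice Harris


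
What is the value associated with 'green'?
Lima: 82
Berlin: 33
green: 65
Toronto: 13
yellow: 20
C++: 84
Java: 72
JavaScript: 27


Looking up key 'green'
Value: 65

65


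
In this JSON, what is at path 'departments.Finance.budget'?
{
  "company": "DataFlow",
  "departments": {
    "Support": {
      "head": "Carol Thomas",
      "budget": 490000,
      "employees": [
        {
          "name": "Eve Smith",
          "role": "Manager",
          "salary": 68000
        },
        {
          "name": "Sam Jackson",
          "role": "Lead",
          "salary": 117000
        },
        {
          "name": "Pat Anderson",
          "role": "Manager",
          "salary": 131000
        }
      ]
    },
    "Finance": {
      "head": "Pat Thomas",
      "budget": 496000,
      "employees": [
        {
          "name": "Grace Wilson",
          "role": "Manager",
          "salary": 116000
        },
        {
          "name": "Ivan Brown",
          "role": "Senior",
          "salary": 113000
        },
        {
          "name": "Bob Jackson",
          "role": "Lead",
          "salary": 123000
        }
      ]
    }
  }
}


Path: departments.Finance.budget

Navigate:
  -> departments
  -> Finance
  -> budget = 496000

496000


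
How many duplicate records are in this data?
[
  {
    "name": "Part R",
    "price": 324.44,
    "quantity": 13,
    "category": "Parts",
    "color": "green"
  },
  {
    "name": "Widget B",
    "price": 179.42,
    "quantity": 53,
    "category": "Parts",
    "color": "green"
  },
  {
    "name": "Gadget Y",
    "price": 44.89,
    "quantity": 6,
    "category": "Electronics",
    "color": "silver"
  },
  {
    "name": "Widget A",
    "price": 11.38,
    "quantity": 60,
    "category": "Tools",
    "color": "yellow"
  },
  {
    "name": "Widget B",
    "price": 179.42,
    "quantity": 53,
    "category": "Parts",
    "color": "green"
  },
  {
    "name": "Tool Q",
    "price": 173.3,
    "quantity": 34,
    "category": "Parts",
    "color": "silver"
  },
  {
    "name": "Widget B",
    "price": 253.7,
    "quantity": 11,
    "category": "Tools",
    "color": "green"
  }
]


Checking 7 records for duplicates:

  Row 1: Part R ($324.44, qty 13)
  Row 2: Widget B ($179.42, qty 53)
  Row 3: Gadget Y ($44.89, qty 6)
  Row 4: Widget A ($11.38, qty 60)
  Row 5: Widget B ($179.42, qty 53) <-- DUPLICATE
  Row 6: Tool Q ($173.3, qty 34)
  Row 7: Widget B ($253.7, qty 11)

Duplicates found: 1
Unique records: 6

1 duplicates, 6 unique


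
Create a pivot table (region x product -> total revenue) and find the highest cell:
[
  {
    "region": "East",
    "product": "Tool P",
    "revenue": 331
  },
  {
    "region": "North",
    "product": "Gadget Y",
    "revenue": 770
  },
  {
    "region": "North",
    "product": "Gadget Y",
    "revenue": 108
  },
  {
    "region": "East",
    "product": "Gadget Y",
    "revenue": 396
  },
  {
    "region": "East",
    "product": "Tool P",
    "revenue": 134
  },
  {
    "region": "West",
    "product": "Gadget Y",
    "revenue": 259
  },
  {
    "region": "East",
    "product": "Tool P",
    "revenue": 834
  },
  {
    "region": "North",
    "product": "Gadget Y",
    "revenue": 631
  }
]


Pivot: region (rows) x product (columns) -> total revenue

     Gadget Y      Tool P      
East           396          1299  
North         1509             0  
West           259             0  

Highest: North / Gadget Y = $1509

North / Gadget Y = $1509


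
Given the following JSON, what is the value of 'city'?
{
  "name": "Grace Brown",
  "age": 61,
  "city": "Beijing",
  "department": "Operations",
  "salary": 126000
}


Looking up field 'city'
Value: Beijing

Beijing


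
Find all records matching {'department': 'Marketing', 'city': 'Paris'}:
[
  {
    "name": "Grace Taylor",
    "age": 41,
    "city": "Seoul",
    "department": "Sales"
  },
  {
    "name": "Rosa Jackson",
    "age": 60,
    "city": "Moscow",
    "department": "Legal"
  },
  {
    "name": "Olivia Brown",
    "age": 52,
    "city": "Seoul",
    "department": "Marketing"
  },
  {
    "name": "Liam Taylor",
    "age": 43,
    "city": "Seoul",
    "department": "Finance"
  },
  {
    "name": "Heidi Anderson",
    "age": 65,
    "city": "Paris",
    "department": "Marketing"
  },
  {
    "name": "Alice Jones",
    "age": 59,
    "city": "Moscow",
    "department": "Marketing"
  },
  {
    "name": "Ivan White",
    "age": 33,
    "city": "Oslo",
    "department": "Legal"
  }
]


Search criteria: {'department': 'Marketing', 'city': 'Paris'}

Checking 7 records:
  Grace Taylor: {department: Sales, city: Seoul}
  Rosa Jackson: {department: Legal, city: Moscow}
  Olivia Brown: {department: Marketing, city: Seoul}
  Liam Taylor: {department: Finance, city: Seoul}
  Heidi Anderson: {department: Marketing, city: Paris} <-- MATCH
  Alice Jones: {department: Marketing, city: Moscow}
  Ivan White: {department: Legal, city: Oslo}

Matches: ["Heidi Anderson"]

["Heidi Anderson"]


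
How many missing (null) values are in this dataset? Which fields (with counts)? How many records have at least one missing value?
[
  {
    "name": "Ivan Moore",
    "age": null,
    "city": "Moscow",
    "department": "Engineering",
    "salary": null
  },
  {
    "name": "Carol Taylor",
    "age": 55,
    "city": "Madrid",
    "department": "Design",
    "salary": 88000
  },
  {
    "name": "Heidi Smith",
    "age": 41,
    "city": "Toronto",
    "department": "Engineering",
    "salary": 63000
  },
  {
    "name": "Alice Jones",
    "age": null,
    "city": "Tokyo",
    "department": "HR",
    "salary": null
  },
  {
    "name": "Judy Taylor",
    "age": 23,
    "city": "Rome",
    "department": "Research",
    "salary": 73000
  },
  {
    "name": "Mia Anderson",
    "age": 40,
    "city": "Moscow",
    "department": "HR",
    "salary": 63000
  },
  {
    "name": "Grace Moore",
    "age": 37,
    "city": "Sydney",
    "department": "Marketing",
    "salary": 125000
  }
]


Checking for missing (null) values in 7 records:

  Ivan Moore: age, salary
  Carol Taylor: complete
  Heidi Smith: complete
  Alice Jones: age, salary
  Judy Taylor: complete
  Mia Anderson: complete
  Grace Moore: complete

Per field:
  name: 0 missing
  age: 2 missing
  city: 0 missing
  department: 0 missing
  salary: 2 missing

Total missing values: 4
Records with any missing: 2

4 missing values (age: 2, salary: 2); 2 incomplete records


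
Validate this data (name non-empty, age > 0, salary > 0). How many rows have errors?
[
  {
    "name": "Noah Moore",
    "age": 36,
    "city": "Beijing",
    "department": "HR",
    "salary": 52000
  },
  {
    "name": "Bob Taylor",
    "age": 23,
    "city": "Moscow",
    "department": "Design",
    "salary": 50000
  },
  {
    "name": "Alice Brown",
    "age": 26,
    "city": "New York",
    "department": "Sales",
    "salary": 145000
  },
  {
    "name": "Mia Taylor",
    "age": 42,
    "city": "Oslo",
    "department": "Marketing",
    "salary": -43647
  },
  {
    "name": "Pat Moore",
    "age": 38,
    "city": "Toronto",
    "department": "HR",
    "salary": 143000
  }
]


Validating 5 records:
Rules: name non-empty, age > 0, salary > 0

  Row 1 (Noah Moore): OK
  Row 2 (Bob Taylor): OK
  Row 3 (Alice Brown): OK
  Row 4 (Mia Taylor): negative salary: -43647
  Row 5 (Pat Moore): OK

Total errors: 1

1 errors


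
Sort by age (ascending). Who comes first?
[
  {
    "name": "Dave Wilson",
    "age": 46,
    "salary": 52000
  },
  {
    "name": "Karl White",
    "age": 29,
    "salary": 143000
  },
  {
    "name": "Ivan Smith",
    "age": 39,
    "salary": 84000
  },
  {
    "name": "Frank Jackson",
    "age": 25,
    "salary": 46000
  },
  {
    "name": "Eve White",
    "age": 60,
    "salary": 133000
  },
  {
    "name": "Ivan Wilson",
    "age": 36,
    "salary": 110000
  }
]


Sort by: age (ascending)

Sorted order:
  1. Frank Jackson (age = 25)
  2. Karl White (age = 29)
  3. Ivan Wilson (age = 36)
  4. Ivan Smith (age = 39)
  5. Dave Wilson (age = 46)
  6. Eve White (age = 60)

First: Frank Jackson

Frank Jackson


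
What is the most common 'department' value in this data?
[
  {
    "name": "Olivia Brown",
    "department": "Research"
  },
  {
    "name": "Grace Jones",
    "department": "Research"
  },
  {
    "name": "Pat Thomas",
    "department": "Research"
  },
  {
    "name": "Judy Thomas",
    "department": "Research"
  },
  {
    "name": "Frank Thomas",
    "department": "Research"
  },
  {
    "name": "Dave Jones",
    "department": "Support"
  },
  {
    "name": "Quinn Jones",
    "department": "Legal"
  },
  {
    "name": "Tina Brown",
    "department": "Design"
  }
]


Counting 'department' values across 8 records:

  Research: 5 #####
  Support: 1 #
  Legal: 1 #
  Design: 1 #

Most common: Research (5 times)

Research (5 times)


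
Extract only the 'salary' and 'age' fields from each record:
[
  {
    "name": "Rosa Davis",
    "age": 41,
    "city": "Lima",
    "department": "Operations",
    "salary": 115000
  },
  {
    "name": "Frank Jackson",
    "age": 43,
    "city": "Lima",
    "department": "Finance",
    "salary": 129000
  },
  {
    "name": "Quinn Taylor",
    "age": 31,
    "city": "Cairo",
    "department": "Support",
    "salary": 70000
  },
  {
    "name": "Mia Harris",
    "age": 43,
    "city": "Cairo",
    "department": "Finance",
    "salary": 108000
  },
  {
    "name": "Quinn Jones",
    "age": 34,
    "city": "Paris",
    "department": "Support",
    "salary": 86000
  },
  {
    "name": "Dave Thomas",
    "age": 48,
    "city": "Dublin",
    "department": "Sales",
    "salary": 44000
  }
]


Original: 6 records with fields: name, age, city, department, salary
Keep: ['salary', 'age']
Drop: ['name', 'city', 'department']
Result: 6 records, 2 fields each

[
  {
    "salary": 115000,
    "age": 41
  },
  {
    "salary": 129000,
    "age": 43
  },
  {
    "salary": 70000,
    "age": 31
  },
  {
    "salary": 108000,
    "age": 43
  },
  {
    "salary": 86000,
    "age": 34
  },
  {
    "salary": 44000,
    "age": 48
  }
]


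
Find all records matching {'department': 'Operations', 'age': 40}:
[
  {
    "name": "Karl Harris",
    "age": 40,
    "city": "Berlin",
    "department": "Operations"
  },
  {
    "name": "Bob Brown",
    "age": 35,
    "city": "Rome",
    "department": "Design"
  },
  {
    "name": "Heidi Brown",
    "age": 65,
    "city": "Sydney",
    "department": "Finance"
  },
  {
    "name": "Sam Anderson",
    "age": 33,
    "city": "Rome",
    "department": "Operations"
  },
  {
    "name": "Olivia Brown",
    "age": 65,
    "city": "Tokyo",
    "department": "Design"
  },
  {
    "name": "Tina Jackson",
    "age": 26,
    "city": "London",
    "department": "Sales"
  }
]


Search criteria: {'department': 'Operations', 'age': 40}

Checking 6 records:
  Karl Harris: {department: Operations, age: 40} <-- MATCH
  Bob Brown: {department: Design, age: 35}
  Heidi Brown: {department: Finance, age: 65}
  Sam Anderson: {department: Operations, age: 33}
  Olivia Brown: {department: Design, age: 65}
  Tina Jackson: {department: Sales, age: 26}

Matches: ["Karl Harris"]

["Karl Harris"]


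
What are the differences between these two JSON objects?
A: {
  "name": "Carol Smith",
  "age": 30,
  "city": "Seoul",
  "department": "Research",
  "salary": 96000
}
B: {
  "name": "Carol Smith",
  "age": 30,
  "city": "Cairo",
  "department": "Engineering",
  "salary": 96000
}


Comparing each field (in key order):
  name: same
  age: same
  city: DIFFERENT
  department: DIFFERENT
  salary: same
Differences:
  city: Seoul -> Cairo
  department: Research -> Engineering

2 field(s) changed

2 changes: city, department


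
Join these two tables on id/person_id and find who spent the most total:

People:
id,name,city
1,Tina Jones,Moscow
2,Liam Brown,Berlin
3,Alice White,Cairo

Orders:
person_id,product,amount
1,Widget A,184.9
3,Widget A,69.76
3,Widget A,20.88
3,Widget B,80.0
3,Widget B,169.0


Join on: people.id = orders.person_id

Joined rows:
  Tina Jones (Moscow) bought Widget A for $184.9
  Alice White (Cairo) bought Widget A for $69.76
  Alice White (Cairo) bought Widget A for $20.88
  Alice White (Cairo) bought Widget B for $80.0
  Alice White (Cairo) bought Widget B for $169.0

Total per person:
  Alice White: $339.64
  Tina Jones: $184.90

Top spender: Alice White ($339.64)

Alice White ($339.64)


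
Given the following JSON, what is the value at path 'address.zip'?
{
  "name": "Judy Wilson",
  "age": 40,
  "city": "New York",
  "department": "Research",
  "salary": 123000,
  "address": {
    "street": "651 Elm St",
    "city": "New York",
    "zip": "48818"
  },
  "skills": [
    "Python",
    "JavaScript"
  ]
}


Query: address.zip
Path: address -> zip
Value: 48818

48818


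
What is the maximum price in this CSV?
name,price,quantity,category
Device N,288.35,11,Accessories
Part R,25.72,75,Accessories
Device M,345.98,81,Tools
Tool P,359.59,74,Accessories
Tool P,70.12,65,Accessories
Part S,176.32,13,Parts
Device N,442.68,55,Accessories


Computing maximum price:
Values: [288.35, 25.72, 345.98, 359.59, 70.12, 176.32, 442.68]
Max = 442.68

442.68


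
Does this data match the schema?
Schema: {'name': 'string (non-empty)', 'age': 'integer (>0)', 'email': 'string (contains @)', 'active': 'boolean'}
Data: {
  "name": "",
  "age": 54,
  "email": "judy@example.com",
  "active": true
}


Validating each field against schema:
  name: FAIL ("" is an empty string)
  age: OK (positive integer)
  email: OK (string with @)
  active: OK (boolean)

Result: INVALID (1 error: name)

INVALID (1 error: name)


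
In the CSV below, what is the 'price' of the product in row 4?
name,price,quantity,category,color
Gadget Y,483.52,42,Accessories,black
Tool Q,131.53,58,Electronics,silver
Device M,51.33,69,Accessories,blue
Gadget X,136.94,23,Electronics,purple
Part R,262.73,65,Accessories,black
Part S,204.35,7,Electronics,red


Query: Row 4 ('Gadget X'), column 'price'
Value: 136.94

136.94


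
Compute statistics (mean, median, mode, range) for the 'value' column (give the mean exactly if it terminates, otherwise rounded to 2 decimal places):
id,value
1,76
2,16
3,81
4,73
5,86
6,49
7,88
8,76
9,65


Data: [76, 16, 81, 73, 86, 49, 88, 76, 65]
Count: 9
Sum: 610
Mean: 610/9 ≈ 67.78 (rounded to 2 decimal places)
Sorted: [16, 49, 65, 73, 76, 76, 81, 86, 88]
Median: 76.0
Mode: 76 (2 times)
Range: 88 - 16 = 72
Min: 16, Max: 88

mean≈67.78, median=76.0, mode=76, range=72


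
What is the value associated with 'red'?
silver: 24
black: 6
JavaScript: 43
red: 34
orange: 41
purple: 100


Looking up key 'red'
Value: 34

34


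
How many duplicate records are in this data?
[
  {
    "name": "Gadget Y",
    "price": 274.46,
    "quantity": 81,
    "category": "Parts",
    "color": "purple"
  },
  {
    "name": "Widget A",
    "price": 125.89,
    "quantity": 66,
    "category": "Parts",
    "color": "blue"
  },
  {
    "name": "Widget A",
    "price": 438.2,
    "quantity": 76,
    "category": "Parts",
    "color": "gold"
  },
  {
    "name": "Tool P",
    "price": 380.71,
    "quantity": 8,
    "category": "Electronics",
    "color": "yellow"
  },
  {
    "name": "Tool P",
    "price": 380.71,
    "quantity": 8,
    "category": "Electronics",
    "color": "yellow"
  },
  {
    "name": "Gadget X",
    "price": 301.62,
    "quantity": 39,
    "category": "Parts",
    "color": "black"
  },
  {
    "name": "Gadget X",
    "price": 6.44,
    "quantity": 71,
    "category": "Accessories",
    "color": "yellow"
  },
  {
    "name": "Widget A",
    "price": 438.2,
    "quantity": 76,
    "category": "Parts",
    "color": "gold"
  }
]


Checking 8 records for duplicates:

  Row 1: Gadget Y ($274.46, qty 81)
  Row 2: Widget A ($125.89, qty 66)
  Row 3: Widget A ($438.2, qty 76)
  Row 4: Tool P ($380.71, qty 8)
  Row 5: Tool P ($380.71, qty 8) <-- DUPLICATE
  Row 6: Gadget X ($301.62, qty 39)
  Row 7: Gadget X ($6.44, qty 71)
  Row 8: Widget A ($438.2, qty 76) <-- DUPLICATE

Duplicates found: 2
Unique records: 6

2 duplicates, 6 unique


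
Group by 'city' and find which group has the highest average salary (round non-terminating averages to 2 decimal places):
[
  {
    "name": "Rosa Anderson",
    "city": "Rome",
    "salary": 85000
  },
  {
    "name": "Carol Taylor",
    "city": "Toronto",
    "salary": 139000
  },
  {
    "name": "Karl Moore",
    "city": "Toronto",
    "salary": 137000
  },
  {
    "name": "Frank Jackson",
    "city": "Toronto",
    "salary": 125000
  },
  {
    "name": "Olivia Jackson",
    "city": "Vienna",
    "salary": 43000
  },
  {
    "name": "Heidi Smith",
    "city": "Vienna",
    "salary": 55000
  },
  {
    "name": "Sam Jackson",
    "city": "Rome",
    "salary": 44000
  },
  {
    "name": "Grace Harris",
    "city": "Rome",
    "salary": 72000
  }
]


Group by: city

Groups:
  Rome: 3 people, avg salary = 201000/3 = $67000
  Toronto: 3 people, avg salary = 401000/3 ≈ $133666.67
  Vienna: 2 people, avg salary = 98000/2 = $49000

Highest average salary: Toronto (≈$133666.67)

Toronto (≈$133666.67)


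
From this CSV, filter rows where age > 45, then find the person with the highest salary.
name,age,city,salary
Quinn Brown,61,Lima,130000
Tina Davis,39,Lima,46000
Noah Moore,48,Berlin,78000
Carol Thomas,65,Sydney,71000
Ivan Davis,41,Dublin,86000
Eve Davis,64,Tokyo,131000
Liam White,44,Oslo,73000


Filter: age > 45
Sort by: salary (descending)

Filtered records (4):
  Eve Davis, age 64, salary $131000
  Quinn Brown, age 61, salary $130000
  Noah Moore, age 48, salary $78000
  Carol Thomas, age 65, salary $71000

Highest salary: Eve Davis ($131000)

Eve Davis


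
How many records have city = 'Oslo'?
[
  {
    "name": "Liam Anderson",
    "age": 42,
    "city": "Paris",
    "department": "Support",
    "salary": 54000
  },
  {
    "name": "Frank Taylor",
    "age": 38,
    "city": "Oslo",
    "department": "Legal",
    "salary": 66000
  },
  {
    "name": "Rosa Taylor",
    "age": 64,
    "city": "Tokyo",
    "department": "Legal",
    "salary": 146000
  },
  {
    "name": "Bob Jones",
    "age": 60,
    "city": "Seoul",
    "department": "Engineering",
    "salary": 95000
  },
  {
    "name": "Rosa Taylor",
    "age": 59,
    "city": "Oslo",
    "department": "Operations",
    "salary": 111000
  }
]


Data: 5 records
Condition: city = 'Oslo'

Checking each record:
  Liam Anderson: Paris
  Frank Taylor: Oslo MATCH
  Rosa Taylor: Tokyo
  Bob Jones: Seoul
  Rosa Taylor: Oslo MATCH

Count: 2

2


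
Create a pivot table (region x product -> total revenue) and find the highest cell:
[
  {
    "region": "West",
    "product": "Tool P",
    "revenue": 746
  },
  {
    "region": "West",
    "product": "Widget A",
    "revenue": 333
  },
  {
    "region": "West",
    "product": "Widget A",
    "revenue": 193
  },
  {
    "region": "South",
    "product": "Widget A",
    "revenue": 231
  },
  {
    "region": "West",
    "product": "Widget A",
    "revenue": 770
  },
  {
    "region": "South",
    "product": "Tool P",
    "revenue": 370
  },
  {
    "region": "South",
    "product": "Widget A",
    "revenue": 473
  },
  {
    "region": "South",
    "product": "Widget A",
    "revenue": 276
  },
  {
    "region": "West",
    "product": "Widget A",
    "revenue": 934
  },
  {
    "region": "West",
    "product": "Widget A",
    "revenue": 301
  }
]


Pivot: region (rows) x product (columns) -> total revenue

     Tool P        Widget A    
South          370           980  
West           746          2531  

Highest: West / Widget A = $2531

West / Widget A = $2531


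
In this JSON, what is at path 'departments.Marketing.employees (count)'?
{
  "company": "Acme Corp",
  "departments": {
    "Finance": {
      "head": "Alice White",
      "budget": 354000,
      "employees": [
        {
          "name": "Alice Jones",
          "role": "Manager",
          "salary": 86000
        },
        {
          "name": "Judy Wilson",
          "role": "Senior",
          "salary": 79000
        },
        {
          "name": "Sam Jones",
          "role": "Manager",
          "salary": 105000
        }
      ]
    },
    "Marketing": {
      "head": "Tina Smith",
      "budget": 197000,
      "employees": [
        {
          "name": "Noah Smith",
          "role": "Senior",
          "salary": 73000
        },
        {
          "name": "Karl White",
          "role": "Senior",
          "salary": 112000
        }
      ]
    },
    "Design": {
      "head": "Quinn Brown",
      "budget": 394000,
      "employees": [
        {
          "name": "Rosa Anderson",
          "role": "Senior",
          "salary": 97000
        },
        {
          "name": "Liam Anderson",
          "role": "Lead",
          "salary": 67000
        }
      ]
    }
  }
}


Path: departments.Marketing.employees (count)

Navigate:
  -> departments
  -> Marketing
  -> employees (array, length 2)

2


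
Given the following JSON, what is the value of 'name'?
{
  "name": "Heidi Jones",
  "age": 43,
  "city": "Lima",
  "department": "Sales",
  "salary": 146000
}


Looking up field 'name'
Value: Heidi Jones

Heidi Jones


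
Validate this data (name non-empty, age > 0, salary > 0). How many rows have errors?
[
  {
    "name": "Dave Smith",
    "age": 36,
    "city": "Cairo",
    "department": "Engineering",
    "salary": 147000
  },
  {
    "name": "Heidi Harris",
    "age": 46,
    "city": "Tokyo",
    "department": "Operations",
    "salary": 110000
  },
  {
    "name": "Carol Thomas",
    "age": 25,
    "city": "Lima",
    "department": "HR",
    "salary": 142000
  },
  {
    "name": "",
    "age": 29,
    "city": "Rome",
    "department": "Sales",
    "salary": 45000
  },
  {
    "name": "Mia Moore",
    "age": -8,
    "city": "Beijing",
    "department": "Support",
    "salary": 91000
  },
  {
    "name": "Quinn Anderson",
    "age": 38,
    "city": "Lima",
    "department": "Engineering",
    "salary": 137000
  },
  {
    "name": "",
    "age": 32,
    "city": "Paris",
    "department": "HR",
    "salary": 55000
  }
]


Validating 7 records:
Rules: name non-empty, age > 0, salary > 0

  Row 1 (Dave Smith): OK
  Row 2 (Heidi Harris): OK
  Row 3 (Carol Thomas): OK
  Row 4 (???): empty name
  Row 5 (Mia Moore): negative age: -8
  Row 6 (Quinn Anderson): OK
  Row 7 (???): empty name

Total errors: 3

3 errors


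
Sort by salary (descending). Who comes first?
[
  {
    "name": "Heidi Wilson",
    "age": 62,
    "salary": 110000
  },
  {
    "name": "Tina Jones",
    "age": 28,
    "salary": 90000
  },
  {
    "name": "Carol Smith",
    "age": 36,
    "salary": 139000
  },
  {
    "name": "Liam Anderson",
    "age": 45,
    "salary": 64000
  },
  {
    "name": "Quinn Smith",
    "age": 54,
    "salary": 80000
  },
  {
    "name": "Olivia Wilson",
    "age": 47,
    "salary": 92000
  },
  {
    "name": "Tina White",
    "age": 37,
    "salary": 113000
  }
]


Sort by: salary (descending)

Sorted order:
  1. Carol Smith (salary = 139000)
  2. Tina White (salary = 113000)
  3. Heidi Wilson (salary = 110000)
  4. Olivia Wilson (salary = 92000)
  5. Tina Jones (salary = 90000)
  6. Quinn Smith (salary = 80000)
  7. Liam Anderson (salary = 64000)

First: Carol Smith

Carol Smith


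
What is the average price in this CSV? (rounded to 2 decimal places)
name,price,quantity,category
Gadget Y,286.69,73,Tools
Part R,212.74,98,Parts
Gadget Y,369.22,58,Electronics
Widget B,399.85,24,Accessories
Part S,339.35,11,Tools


Computing average price:
Values: [286.69, 212.74, 369.22, 399.85, 339.35]
Sum = 1607.85
Count = 5
Average = 1607.85/5 = 321.57

321.57


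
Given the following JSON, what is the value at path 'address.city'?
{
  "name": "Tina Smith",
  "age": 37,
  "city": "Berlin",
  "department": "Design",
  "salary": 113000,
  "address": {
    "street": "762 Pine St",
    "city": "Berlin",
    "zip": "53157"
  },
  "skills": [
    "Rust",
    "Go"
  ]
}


Query: address.city
Path: address -> city
Value: Berlin

Berlin


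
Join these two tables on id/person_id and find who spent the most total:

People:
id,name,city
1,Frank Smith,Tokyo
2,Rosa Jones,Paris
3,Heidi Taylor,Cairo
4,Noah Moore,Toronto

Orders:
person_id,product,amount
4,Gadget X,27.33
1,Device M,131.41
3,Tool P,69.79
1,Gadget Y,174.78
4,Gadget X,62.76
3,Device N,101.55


Join on: people.id = orders.person_id

Joined rows:
  Noah Moore (Toronto) bought Gadget X for $27.33
  Frank Smith (Tokyo) bought Device M for $131.41
  Heidi Taylor (Cairo) bought Tool P for $69.79
  Frank Smith (Tokyo) bought Gadget Y for $174.78
  Noah Moore (Toronto) bought Gadget X for $62.76
  Heidi Taylor (Cairo) bought Device N for $101.55

Total per person:
  Frank Smith: $306.19
  Heidi Taylor: $171.34
  Noah Moore: $90.09

Top spender: Frank Smith ($306.19)

Frank Smith ($306.19)


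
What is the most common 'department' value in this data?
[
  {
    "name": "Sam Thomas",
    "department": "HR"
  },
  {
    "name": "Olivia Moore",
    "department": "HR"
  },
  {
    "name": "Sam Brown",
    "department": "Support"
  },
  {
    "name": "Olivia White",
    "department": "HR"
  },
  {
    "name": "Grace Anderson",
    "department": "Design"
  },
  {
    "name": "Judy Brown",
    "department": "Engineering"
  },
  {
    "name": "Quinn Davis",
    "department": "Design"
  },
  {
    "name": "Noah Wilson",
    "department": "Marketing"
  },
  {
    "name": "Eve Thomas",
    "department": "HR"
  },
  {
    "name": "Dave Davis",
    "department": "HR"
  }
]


Counting 'department' values across 10 records:

  HR: 5 #####
  Design: 2 ##
  Support: 1 #
  Engineering: 1 #
  Marketing: 1 #

Most common: HR (5 times)

HR (5 times)


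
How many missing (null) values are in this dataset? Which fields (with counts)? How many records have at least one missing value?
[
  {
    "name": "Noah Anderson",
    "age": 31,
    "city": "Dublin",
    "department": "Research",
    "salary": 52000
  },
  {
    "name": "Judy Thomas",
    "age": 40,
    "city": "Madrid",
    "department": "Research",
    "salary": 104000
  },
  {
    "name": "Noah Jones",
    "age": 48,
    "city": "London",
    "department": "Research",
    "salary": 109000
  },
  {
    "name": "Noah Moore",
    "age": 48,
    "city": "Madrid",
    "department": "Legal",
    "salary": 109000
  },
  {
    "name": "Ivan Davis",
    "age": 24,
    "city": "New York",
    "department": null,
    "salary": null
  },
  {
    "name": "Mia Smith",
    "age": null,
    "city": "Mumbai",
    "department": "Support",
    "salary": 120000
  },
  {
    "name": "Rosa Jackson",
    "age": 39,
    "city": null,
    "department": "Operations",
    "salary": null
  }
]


Checking for missing (null) values in 7 records:

  Noah Anderson: complete
  Judy Thomas: complete
  Noah Jones: complete
  Noah Moore: complete
  Ivan Davis: department, salary
  Mia Smith: age
  Rosa Jackson: city, salary

Per field:
  name: 0 missing
  age: 1 missing
  city: 1 missing
  department: 1 missing
  salary: 2 missing

Total missing values: 5
Records with any missing: 3

5 missing values (age: 1, city: 1, department: 1, salary: 2); 3 incomplete records


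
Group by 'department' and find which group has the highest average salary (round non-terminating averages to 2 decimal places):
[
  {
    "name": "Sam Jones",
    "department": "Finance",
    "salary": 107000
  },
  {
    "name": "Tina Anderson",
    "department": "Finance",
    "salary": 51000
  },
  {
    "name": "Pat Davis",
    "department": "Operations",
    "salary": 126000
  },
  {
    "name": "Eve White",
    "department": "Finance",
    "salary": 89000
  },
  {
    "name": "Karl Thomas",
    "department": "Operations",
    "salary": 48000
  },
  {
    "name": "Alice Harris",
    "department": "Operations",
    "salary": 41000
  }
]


Group by: department

Groups:
  Finance: 3 people, avg salary = 247000/3 ≈ $82333.33
  Operations: 3 people, avg salary = 215000/3 ≈ $71666.67

Highest average salary: Finance (≈$82333.33)

Finance (≈$82333.33)


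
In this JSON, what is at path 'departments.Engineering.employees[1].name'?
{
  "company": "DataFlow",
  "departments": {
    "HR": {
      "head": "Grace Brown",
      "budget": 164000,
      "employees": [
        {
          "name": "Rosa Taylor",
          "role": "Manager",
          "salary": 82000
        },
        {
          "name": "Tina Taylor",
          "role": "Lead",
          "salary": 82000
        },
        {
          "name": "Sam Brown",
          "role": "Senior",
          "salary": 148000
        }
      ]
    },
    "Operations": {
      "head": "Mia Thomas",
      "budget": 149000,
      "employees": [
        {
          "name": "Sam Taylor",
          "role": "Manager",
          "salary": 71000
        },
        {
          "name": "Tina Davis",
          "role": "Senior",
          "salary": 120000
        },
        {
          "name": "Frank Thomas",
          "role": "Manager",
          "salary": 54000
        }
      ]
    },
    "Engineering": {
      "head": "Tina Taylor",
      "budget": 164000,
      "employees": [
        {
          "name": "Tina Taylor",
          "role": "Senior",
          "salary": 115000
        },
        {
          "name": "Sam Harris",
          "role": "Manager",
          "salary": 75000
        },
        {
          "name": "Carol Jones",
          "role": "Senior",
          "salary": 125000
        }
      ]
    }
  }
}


Path: departments.Engineering.employees[1].name

Navigate:
  -> departments
  -> Engineering
  -> employees[1].name = 'Sam Harris'

Sam Harris


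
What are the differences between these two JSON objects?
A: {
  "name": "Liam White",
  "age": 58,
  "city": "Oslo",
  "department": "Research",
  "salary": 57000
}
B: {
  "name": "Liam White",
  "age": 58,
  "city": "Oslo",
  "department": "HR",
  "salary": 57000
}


Comparing each field (in key order):
  name: same
  age: same
  city: same
  department: DIFFERENT
  salary: same
Differences:
  department: Research -> HR

1 field(s) changed

1 change: department


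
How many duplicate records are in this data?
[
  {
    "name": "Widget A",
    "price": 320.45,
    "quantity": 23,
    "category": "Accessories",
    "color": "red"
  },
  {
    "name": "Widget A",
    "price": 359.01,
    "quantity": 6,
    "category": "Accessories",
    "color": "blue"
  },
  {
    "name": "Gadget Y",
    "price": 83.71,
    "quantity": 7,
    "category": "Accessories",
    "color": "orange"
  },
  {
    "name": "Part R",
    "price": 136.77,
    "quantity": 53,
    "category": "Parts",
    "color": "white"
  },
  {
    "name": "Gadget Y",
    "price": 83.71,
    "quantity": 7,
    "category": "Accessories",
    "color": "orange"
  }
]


Checking 5 records for duplicates:

  Row 1: Widget A ($320.45, qty 23)
  Row 2: Widget A ($359.01, qty 6)
  Row 3: Gadget Y ($83.71, qty 7)
  Row 4: Part R ($136.77, qty 53)
  Row 5: Gadget Y ($83.71, qty 7) <-- DUPLICATE

Duplicates found: 1
Unique records: 4

1 duplicates, 4 unique


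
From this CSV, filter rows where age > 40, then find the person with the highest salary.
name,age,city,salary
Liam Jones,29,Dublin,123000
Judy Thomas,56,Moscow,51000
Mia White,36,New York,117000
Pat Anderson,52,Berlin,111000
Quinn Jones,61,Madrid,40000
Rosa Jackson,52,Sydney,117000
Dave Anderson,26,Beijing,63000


Filter: age > 40
Sort by: salary (descending)

Filtered records (4):
  Rosa Jackson, age 52, salary $117000
  Pat Anderson, age 52, salary $111000
  Judy Thomas, age 56, salary $51000
  Quinn Jones, age 61, salary $40000

Highest salary: Rosa Jackson ($117000)

Rosa Jackson


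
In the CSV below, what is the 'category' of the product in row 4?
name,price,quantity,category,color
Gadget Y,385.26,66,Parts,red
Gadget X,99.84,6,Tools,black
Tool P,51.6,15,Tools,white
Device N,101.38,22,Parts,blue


Query: Row 4 ('Device N'), column 'category'
Value: Parts

Parts


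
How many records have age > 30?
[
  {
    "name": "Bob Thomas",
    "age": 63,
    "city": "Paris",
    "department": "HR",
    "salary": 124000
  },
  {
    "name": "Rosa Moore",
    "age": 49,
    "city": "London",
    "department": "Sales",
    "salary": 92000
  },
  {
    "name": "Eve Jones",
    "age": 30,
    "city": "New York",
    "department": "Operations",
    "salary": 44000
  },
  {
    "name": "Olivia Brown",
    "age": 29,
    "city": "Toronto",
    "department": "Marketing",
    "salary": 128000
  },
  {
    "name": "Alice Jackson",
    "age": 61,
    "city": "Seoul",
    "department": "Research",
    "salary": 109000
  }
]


Data: 5 records
Condition: age > 30

Checking each record:
  Bob Thomas: 63 MATCH
  Rosa Moore: 49 MATCH
  Eve Jones: 30
  Olivia Brown: 29
  Alice Jackson: 61 MATCH

Count: 3

3


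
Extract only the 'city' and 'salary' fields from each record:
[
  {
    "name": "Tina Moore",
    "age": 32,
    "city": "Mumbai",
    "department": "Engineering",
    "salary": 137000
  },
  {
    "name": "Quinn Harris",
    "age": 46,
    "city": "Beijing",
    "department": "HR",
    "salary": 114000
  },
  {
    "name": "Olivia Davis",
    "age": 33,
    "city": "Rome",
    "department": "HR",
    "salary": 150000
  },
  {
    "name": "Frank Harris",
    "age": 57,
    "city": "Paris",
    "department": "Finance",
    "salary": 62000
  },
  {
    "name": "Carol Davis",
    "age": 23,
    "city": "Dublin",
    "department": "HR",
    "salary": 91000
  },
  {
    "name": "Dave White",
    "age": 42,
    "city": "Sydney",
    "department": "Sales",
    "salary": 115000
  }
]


Original: 6 records with fields: name, age, city, department, salary
Keep: ['city', 'salary']
Drop: ['name', 'age', 'department']
Result: 6 records, 2 fields each

[
  {
    "city": "Mumbai",
    "salary": 137000
  },
  {
    "city": "Beijing",
    "salary": 114000
  },
  {
    "city": "Rome",
    "salary": 150000
  },
  {
    "city": "Paris",
    "salary": 62000
  },
  {
    "city": "Dublin",
    "salary": 91000
  },
  {
    "city": "Sydney",
    "salary": 115000
  }
]


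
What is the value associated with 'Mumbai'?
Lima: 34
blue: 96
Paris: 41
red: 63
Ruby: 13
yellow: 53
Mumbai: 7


Looking up key 'Mumbai'
Value: 7

7


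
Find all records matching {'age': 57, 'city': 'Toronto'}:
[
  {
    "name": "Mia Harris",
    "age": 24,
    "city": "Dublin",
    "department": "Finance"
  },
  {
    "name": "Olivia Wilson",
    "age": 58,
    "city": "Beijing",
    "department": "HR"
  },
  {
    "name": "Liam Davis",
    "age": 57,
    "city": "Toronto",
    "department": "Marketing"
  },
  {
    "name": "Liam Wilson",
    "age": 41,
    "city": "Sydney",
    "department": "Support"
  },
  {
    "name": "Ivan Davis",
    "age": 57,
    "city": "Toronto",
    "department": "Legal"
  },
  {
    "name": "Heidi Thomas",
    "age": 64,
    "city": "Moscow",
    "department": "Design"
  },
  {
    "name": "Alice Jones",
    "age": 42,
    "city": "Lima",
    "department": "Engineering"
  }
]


Search criteria: {'age': 57, 'city': 'Toronto'}

Checking 7 records:
  Mia Harris: {age: 24, city: Dublin}
  Olivia Wilson: {age: 58, city: Beijing}
  Liam Davis: {age: 57, city: Toronto} <-- MATCH
  Liam Wilson: {age: 41, city: Sydney}
  Ivan Davis: {age: 57, city: Toronto} <-- MATCH
  Heidi Thomas: {age: 64, city: Moscow}
  Alice Jones: {age: 42, city: Lima}

Matches: ["Liam Davis", "Ivan Davis"]

["Liam Davis", "Ivan Davis"]
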